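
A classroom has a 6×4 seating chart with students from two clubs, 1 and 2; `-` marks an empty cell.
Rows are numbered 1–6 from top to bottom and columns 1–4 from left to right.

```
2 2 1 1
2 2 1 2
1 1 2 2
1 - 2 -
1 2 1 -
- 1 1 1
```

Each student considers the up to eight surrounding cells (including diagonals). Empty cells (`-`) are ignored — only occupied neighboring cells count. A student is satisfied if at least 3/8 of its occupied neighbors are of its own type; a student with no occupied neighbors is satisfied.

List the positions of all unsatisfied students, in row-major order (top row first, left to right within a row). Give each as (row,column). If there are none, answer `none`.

(5,2)

(1,1)2 3/3 ✓
(1,2)2 3/5 ✓
(1,3)1 2/5 ✓
(1,4)1 2/3 ✓
(2,1)2 3/5 ✓
(2,2)2 4/8 ✓
(2,3)1 3/8 ✓
(2,4)2 2/5 ✓
(3,1)1 2/4 ✓
(3,2)1 3/7 ✓
(3,3)2 4/6 ✓
(3,4)2 3/4 ✓
(4,1)1 3/4 ✓
(4,3)2 3/5 ✓
(5,1)1 2/3 ✓
(5,2)2 1/6 ✗
(5,3)1 3/5 ✓
(6,2)1 3/4 ✓
(6,3)1 3/4 ✓
(6,4)1 2/2 ✓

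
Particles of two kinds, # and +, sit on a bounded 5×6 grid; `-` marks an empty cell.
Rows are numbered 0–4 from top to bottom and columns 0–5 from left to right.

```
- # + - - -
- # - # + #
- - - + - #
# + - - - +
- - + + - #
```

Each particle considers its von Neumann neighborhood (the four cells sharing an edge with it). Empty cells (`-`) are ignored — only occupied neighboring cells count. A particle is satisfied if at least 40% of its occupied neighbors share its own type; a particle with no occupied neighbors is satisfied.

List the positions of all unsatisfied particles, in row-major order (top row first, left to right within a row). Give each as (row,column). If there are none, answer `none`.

(0,2), (1,3), (1,4), (2,3), (3,0), (3,1), (3,5), (4,5)

Row 0: (0,1)# 1/2 ✓ · (0,2)+ 0/1 ✗
Row 1: (1,1)# 1/1 ✓ · (1,3)# 0/2 ✗ · (1,4)+ 0/2 ✗ · (1,5)# 1/2 ✓
Row 2: (2,3)+ 0/1 ✗ · (2,5)# 1/2 ✓
Row 3: (3,0)# 0/1 ✗ · (3,1)+ 0/1 ✗ · (3,5)+ 0/2 ✗
Row 4: (4,2)+ 1/1 ✓ · (4,3)+ 1/1 ✓ · (4,5)# 0/1 ✗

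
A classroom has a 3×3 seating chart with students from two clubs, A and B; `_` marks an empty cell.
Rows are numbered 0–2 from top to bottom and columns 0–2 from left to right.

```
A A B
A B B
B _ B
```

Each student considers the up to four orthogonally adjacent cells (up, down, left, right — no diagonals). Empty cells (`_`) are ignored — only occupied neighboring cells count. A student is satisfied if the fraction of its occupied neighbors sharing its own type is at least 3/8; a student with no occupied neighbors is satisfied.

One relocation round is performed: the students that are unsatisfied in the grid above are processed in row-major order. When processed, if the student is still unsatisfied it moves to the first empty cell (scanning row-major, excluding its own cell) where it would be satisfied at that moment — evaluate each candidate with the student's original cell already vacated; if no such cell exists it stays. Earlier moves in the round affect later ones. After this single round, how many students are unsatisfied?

Initially unsatisfied (in order): (0,1), (1,0), (1,1), (2,0).
  (0,1): no empty cell satisfies it; stays.
  (1,0): no empty cell satisfies it; stays.
  (1,1) → (2,1).
  (2,0): now satisfied by earlier moves; stays.
Resulting grid:
A A B
A _ B
B B B
All satisfied now.

0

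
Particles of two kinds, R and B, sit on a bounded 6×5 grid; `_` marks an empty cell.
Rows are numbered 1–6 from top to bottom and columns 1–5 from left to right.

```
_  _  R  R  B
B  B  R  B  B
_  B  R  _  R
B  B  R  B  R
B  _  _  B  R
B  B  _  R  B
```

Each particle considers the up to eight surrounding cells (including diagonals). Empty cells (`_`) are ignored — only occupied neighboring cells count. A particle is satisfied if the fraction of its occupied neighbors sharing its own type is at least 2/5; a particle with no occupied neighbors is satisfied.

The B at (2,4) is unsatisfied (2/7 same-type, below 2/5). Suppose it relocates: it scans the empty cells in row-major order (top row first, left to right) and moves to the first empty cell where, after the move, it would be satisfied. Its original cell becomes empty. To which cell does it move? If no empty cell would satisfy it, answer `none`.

(1,1)

Vacating (2,4). Empty cells in order:
  (1,1): 2/2 same-type → satisfied — stop here.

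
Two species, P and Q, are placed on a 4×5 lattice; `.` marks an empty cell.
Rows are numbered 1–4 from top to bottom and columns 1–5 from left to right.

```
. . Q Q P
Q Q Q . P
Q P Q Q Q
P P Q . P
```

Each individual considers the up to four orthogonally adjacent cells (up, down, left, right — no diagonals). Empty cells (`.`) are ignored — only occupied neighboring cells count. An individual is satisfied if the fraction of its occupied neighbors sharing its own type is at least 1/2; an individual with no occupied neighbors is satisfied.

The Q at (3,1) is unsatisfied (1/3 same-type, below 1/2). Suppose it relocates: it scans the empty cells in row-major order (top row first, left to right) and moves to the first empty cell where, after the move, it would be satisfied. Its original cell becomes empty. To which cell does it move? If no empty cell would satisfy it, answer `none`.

(1,1)

Vacating (3,1). Empty cells in order:
  (1,1): 1/1 same-type → satisfied — stop here.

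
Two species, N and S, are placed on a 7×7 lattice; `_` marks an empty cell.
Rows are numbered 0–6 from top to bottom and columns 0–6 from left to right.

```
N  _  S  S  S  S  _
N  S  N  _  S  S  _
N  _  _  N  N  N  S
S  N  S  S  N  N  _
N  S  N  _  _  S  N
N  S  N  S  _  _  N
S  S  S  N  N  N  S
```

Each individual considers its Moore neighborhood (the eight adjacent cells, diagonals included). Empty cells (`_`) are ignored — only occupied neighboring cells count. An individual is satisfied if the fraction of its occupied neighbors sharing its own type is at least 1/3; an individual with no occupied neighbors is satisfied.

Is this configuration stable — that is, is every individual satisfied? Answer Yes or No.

Row 0: (0,0)N 1/2 ✓ · (0,2)S 2/3 ✓ · (0,3)S 3/4 ✓ · (0,4)S 4/4 ✓ · (0,5)S 3/3 ✓
Row 1: (1,0)N 2/3 ✓ · (1,1)S 1/5 ✗ · (1,2)N 1/4 ✗ · (1,4)S 4/7 ✓ · (1,5)S 4/6 ✓
Row 2: (2,0)N 2/4 ✓ · (2,3)N 3/6 ✓ · (2,4)N 4/7 ✓ · (2,5)N 3/6 ✓ · (2,6)S 1/3 ✓
Row 3: (3,0)S 1/4 ✗ · (3,1)N 3/6 ✓ · (3,2)S 2/5 ✓ · (3,3)S 1/5 ✗ · (3,4)N 4/6 ✓ · (3,5)N 4/6 ✓
Row 4: (4,0)N 2/5 ✓ · (4,1)S 3/8 ✓ · (4,2)N 2/7 ✗ · (4,5)S 0/4 ✗ · (4,6)N 2/3 ✓
Row 5: (5,0)N 1/5 ✗ · (5,1)S 4/8 ✓ · (5,2)N 2/7 ✗ · (5,3)S 1/5 ✗ · (5,6)N 2/4 ✓
Row 6: (6,0)S 2/3 ✓ · (6,1)S 3/5 ✓ · (6,2)S 3/5 ✓ · (6,3)N 2/4 ✓ · (6,4)N 2/3 ✓ · (6,5)N 2/3 ✓ · (6,6)S 0/2 ✗
For instance (1,1) has only 1/5 same-type neighbors, below 1/3.

No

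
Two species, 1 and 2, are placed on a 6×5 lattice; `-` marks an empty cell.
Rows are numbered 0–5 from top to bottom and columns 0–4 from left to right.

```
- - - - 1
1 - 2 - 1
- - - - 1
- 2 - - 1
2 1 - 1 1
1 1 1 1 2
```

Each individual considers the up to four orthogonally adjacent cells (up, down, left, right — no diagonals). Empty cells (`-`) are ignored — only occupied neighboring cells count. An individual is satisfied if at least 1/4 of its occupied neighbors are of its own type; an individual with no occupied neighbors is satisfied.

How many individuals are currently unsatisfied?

3

(0,4)1 1/1 ok
(1,0)1 0/0 ok
(1,2)2 0/0 ok
(1,4)1 2/2 ok
(2,4)1 2/2 ok
(3,1)2 0/1 unhappy
(3,4)1 2/2 ok
(4,0)2 0/2 unhappy
(4,1)1 1/3 ok
(4,3)1 2/2 ok
(4,4)1 2/3 ok
(5,0)1 1/2 ok
(5,1)1 3/3 ok
(5,2)1 2/2 ok
(5,3)1 2/3 ok
(5,4)2 0/2 unhappy
Unsatisfied: (3,1), (4,0), (5,4) — 3 in total.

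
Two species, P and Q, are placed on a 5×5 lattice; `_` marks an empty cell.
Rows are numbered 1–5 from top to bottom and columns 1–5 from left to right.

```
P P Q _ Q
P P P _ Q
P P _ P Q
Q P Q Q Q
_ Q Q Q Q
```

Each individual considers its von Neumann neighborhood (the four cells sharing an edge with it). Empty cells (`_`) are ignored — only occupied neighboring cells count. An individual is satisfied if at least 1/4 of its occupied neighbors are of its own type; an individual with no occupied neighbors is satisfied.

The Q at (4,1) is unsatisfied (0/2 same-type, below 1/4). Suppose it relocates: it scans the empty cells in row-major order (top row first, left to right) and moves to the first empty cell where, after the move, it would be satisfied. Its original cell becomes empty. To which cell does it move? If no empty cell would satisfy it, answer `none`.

Vacating (4,1). Empty cells in order:
  (1,4): 2/2 same-type → satisfied — stop here.

(1,4)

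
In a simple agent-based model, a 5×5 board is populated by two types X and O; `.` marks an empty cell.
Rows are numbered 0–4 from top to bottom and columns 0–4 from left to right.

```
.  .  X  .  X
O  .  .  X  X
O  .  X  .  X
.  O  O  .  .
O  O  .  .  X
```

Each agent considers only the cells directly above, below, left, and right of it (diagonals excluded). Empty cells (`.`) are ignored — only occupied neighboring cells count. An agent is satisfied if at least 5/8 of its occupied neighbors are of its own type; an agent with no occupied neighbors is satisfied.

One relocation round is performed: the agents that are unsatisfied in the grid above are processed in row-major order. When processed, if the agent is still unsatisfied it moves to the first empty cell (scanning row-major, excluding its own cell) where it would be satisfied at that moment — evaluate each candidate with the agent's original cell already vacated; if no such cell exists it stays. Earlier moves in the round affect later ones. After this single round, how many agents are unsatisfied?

Initially unsatisfied (in order): (2,2), (3,2).
  (2,2) → (0,1).
  (3,2): now satisfied by earlier moves; stays.
Resulting grid:
. X X . X
O . . X X
O . . . X
. O O . .
O O . . X
All satisfied now.

0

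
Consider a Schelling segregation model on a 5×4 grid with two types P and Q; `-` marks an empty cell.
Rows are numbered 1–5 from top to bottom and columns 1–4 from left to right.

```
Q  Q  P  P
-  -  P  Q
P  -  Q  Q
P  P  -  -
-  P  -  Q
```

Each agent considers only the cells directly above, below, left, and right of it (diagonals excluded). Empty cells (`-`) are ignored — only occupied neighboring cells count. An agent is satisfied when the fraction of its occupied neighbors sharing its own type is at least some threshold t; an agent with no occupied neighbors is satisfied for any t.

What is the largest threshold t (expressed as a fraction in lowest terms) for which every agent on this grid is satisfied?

(1,1)Q 1/1
(1,2)Q 1/2
(1,3)P 2/3
(1,4)P 1/2
(2,3)P 1/3
(2,4)Q 1/3
(3,1)P 1/1
(3,3)Q 1/2
(3,4)Q 2/2
(4,1)P 2/2
(4,2)P 2/2
(5,2)P 1/1
(5,4)Q — no occupied neighbors
The smallest same-type fraction is 1/3 at (2,3), which reduces to 1/3. Any threshold above that leaves this agent unsatisfied.

1/3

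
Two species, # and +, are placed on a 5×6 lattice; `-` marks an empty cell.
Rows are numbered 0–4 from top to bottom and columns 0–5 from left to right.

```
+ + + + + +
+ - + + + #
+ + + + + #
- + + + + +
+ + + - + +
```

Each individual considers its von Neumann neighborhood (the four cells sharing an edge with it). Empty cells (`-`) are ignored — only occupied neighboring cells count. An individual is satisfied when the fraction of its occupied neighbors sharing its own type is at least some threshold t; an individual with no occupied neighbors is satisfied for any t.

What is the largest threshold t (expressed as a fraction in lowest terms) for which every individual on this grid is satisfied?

(0,0)+ 2/2
(0,1)+ 2/2
(0,2)+ 3/3
(0,3)+ 3/3
(0,4)+ 3/3
(0,5)+ 1/2
(1,0)+ 2/2
(1,2)+ 3/3
(1,3)+ 4/4
(1,4)+ 3/4
(1,5)# 1/3
(2,0)+ 2/2
(2,1)+ 3/3
(2,2)+ 4/4
(2,3)+ 4/4
(2,4)+ 3/4
(2,5)# 1/3
(3,1)+ 3/3
(3,2)+ 4/4
(3,3)+ 3/3
(3,4)+ 4/4
(3,5)+ 2/3
(4,0)+ 1/1
(4,1)+ 3/3
(4,2)+ 2/2
(4,4)+ 2/2
(4,5)+ 2/2
The smallest same-type fraction is 1/3 at (1,5), which reduces to 1/3. Any threshold above that leaves this individual unsatisfied.

1/3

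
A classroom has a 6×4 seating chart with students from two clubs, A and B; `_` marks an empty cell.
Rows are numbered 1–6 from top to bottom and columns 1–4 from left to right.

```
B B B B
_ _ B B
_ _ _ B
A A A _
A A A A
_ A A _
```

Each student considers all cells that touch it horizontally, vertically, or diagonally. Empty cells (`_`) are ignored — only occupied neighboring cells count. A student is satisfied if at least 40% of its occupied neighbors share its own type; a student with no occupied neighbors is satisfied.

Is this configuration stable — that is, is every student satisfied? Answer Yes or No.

Row 1: (1,1)B 1/1 satisfied · (1,2)B 3/3 satisfied · (1,3)B 4/4 satisfied · (1,4)B 3/3 satisfied
Row 2: (2,3)B 5/5 satisfied · (2,4)B 4/4 satisfied
Row 3: (3,4)B 2/3 satisfied
Row 4: (4,1)A 3/3 satisfied · (4,2)A 5/5 satisfied · (4,3)A 4/5 satisfied
Row 5: (5,1)A 4/4 satisfied · (5,2)A 7/7 satisfied · (5,3)A 6/6 satisfied · (5,4)A 3/3 satisfied
Row 6: (6,2)A 4/4 satisfied · (6,3)A 4/4 satisfied
All meet the threshold, so the configuration is stable.

Yes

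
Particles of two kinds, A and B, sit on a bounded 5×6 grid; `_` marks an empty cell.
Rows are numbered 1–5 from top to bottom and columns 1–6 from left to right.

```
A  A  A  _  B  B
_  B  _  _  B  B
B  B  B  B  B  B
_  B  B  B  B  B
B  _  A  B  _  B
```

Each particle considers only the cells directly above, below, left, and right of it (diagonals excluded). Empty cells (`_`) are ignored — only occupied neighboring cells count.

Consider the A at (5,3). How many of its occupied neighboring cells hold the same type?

0

Occupied neighbors of (5,3): (4,3)=B, (5,4)=B.
Same type (A): 0 of 2.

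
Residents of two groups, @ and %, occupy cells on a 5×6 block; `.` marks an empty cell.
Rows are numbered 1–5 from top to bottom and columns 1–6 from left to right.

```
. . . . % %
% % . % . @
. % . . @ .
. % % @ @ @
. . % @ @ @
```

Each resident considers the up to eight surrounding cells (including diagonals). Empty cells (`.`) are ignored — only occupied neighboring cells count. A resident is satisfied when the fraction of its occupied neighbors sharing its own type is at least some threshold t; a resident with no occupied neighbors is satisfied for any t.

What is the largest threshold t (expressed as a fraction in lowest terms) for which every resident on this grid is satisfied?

(1,5)% 2/3
(1,6)% 1/2
(2,1)% 2/2
(2,2)% 2/2
(2,4)% 1/2
(2,6)@ 1/3
(3,2)% 4/4
(3,5)@ 4/5
(4,2)% 3/3
(4,3)% 3/5
(4,4)@ 4/6
(4,5)@ 6/6
(4,6)@ 4/4
(5,3)% 2/4
(5,4)@ 3/5
(5,5)@ 5/5
(5,6)@ 3/3
The smallest same-type fraction is 1/3 at (2,6), which reduces to 1/3. Any threshold above that leaves this resident unsatisfied.

1/3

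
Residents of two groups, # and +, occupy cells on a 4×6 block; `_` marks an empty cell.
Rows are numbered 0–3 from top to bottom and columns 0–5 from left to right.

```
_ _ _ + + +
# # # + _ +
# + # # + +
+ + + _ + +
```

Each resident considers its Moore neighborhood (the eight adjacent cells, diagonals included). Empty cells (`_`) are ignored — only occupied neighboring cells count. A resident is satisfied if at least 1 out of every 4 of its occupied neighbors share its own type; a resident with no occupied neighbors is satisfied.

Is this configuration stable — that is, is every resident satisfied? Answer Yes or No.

(0,3)+ 2/3 ✓
(0,4)+ 4/4 ✓
(0,5)+ 2/2 ✓
(1,0)# 2/3 ✓
(1,1)# 4/5 ✓
(1,2)# 3/6 ✓
(1,3)+ 3/6 ✓
(1,5)+ 4/4 ✓
(2,0)# 2/5 ✓
(2,1)+ 3/8 ✓
(2,2)# 3/7 ✓
(2,3)# 2/6 ✓
(2,4)+ 5/6 ✓
(2,5)+ 4/4 ✓
(3,0)+ 2/3 ✓
(3,1)+ 3/5 ✓
(3,2)+ 2/4 ✓
(3,4)+ 3/4 ✓
(3,5)+ 3/3 ✓
All meet the threshold, so the configuration is stable.

Yes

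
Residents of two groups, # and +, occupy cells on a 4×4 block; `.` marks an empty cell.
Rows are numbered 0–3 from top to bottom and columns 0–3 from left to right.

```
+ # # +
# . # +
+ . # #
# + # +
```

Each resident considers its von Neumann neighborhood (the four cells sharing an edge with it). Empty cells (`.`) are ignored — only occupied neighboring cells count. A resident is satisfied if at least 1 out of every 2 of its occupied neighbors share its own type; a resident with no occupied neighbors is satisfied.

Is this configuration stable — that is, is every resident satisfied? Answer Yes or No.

No

Row 0: (0,0)+ 0/2 unhappy · (0,1)# 1/2 ok · (0,2)# 2/3 ok · (0,3)+ 1/2 ok
Row 1: (1,0)# 0/2 unhappy · (1,2)# 2/3 ok · (1,3)+ 1/3 unhappy
Row 2: (2,0)+ 0/2 unhappy · (2,2)# 3/3 ok · (2,3)# 1/3 unhappy
Row 3: (3,0)# 0/2 unhappy · (3,1)+ 0/2 unhappy · (3,2)# 1/3 unhappy · (3,3)+ 0/2 unhappy
For instance (0,0) has only 0/2 same-type neighbors, below 1/2.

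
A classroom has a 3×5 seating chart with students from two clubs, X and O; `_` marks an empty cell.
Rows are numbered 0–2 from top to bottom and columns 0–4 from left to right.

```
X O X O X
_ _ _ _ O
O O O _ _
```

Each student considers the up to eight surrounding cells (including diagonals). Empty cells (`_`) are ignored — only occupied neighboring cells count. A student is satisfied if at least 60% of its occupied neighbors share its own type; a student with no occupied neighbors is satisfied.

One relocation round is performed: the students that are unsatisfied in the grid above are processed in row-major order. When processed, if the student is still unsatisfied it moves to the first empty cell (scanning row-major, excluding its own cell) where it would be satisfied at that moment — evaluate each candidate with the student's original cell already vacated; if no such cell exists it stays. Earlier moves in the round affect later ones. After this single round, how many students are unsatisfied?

2

Initially unsatisfied (in order): (0,0), (0,1), (0,2), (0,3), (0,4), (1,4).
  (0,0): no empty cell satisfies it; stays.
  (0,1) → (1,0).
  (0,2): no empty cell satisfies it; stays.
  (0,3) → (1,1).
  (0,4): no empty cell satisfies it; stays.
  (1,4) → (1,2).
Resulting grid:
X _ X _ X
O O O _ _
O O O _ _
Unsatisfied now: (0,0), (0,2).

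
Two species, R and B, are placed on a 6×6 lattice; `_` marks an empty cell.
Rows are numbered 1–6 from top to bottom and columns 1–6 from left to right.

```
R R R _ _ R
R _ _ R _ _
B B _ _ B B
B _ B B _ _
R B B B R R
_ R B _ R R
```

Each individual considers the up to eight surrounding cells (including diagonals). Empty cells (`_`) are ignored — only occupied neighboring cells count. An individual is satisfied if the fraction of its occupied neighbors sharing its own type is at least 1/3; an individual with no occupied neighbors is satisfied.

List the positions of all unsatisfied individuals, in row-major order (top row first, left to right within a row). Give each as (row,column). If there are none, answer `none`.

(1,1)R 2/2 ✓
(1,2)R 3/3 ✓
(1,3)R 2/2 ✓
(1,6)R 0/0 ✓
(2,1)R 2/4 ✓
(2,4)R 1/2 ✓
(3,1)B 2/3 ✓
(3,2)B 3/4 ✓
(3,5)B 2/3 ✓
(3,6)B 1/1 ✓
(4,1)B 3/4 ✓
(4,3)B 5/5 ✓
(4,4)B 4/5 ✓
(5,1)R 1/3 ✓
(5,2)B 4/6 ✓
(5,3)B 5/6 ✓
(5,4)B 4/6 ✓
(5,5)R 3/5 ✓
(5,6)R 3/3 ✓
(6,2)R 1/4 ✗
(6,3)B 3/4 ✓
(6,5)R 3/4 ✓
(6,6)R 3/3 ✓

(6,2)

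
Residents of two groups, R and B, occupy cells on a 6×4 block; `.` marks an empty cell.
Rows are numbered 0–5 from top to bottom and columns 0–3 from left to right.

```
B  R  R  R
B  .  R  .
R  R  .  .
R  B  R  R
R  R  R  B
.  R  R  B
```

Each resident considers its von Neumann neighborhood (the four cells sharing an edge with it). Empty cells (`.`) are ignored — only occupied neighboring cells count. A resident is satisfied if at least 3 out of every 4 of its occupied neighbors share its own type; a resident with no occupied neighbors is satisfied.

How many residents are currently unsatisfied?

Row 0: (0,0)B 1/2 unhappy · (0,1)R 1/2 unhappy · (0,2)R 3/3 ok · (0,3)R 1/1 ok
Row 1: (1,0)B 1/2 unhappy · (1,2)R 1/1 ok
Row 2: (2,0)R 2/3 unhappy · (2,1)R 1/2 unhappy
Row 3: (3,0)R 2/3 unhappy · (3,1)B 0/4 unhappy · (3,2)R 2/3 unhappy · (3,3)R 1/2 unhappy
Row 4: (4,0)R 2/2 ok · (4,1)R 3/4 ok · (4,2)R 3/4 ok · (4,3)B 1/3 unhappy
Row 5: (5,1)R 2/2 ok · (5,2)R 2/3 unhappy · (5,3)B 1/2 unhappy
Unsatisfied: (0,0), (0,1), (1,0), (2,0), (2,1), (3,0), (3,1), (3,2), (3,3), (4,3), (5,2), (5,3) — 12 in total.

12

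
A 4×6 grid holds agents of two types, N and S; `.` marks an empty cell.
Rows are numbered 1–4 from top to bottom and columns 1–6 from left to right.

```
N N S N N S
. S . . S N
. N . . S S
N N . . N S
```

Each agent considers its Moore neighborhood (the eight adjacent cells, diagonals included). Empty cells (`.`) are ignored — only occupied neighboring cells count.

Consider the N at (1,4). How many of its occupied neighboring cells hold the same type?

1

Occupied neighbors of (1,4): (1,3)=S, (1,5)=N, (2,5)=S.
Same type (N): 1 of 3.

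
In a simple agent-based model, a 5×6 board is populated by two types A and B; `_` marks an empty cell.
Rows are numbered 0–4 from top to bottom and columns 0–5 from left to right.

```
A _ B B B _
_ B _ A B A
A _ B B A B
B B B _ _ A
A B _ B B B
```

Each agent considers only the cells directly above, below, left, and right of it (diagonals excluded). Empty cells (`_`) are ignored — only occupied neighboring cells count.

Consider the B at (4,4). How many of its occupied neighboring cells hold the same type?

2

Occupied neighbors of (4,4): (4,3)=B, (4,5)=B.
Same type (B): 2 of 2.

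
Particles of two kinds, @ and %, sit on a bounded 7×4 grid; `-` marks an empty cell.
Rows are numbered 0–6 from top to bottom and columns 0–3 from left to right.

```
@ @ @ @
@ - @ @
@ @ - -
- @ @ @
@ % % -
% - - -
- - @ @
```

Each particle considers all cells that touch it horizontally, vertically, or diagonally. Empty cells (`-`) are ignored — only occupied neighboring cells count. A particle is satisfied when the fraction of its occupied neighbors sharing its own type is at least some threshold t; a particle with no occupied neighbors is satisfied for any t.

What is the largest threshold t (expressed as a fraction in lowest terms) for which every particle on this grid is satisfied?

1/4

Row 0: (0,0)@ 2/2 · (0,1)@ 4/4 · (0,2)@ 4/4 · (0,3)@ 3/3
Row 1: (1,0)@ 4/4 · (1,2)@ 5/5 · (1,3)@ 3/3
Row 2: (2,0)@ 3/3 · (2,1)@ 5/5
Row 3: (3,1)@ 4/6 · (3,2)@ 3/5 · (3,3)@ 1/2
Row 4: (4,0)@ 1/3 · (4,1)% 2/5 · (4,2)% 1/4
Row 5: (5,0)% 1/2
Row 6: (6,2)@ 1/1 · (6,3)@ 1/1
The smallest same-type fraction is 1/4 at (4,2), which reduces to 1/4. Any threshold above that leaves this particle unsatisfied.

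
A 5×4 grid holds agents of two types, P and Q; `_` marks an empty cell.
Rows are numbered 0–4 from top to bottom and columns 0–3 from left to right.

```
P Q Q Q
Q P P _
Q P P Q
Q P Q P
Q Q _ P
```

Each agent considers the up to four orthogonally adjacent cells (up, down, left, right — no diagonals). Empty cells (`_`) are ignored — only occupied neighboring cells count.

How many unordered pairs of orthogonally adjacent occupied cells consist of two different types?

13

Scan each occupied cell's neighbors to the right and below so each pair is counted once.
From row 0: 4 unlike of 6 pairs (running 4/6).
From row 1: 1 unlike of 5 pairs (running 5/11).
From row 2: 4 unlike of 7 pairs (running 9/18).
From row 3: 4 unlike of 6 pairs (running 13/24).
From row 4: 0 unlike of 1 pairs (running 13/25).
Total adjacent occupied pairs: 25; unlike-type pairs: 13.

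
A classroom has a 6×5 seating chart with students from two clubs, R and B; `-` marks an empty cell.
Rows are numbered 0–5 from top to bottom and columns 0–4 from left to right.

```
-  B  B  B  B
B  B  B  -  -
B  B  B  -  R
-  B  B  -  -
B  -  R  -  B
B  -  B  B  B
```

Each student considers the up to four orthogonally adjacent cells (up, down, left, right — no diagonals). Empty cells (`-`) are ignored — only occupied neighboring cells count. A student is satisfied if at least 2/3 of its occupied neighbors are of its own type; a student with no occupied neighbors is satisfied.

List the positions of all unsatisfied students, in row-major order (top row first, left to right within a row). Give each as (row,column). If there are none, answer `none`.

(4,2), (5,2)

(0,1)B 2/2 satisfied
(0,2)B 3/3 satisfied
(0,3)B 2/2 satisfied
(0,4)B 1/1 satisfied
(1,0)B 2/2 satisfied
(1,1)B 4/4 satisfied
(1,2)B 3/3 satisfied
(2,0)B 2/2 satisfied
(2,1)B 4/4 satisfied
(2,2)B 3/3 satisfied
(2,4)R 0/0 satisfied
(3,1)B 2/2 satisfied
(3,2)B 2/3 satisfied
(4,0)B 1/1 satisfied
(4,2)R 0/2 not
(4,4)B 1/1 satisfied
(5,0)B 1/1 satisfied
(5,2)B 1/2 not
(5,3)B 2/2 satisfied
(5,4)B 2/2 satisfied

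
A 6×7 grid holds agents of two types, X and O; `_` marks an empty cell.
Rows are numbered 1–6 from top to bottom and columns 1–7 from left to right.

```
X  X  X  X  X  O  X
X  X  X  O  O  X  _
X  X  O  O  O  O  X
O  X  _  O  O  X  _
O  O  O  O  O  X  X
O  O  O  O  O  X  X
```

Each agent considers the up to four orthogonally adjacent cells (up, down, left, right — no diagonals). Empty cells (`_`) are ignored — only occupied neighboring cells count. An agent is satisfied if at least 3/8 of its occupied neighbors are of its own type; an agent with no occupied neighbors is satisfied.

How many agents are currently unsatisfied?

Row 1: (1,1)X 2/2 ✓ · (1,2)X 3/3 ✓ · (1,3)X 3/3 ✓ · (1,4)X 2/3 ✓ · (1,5)X 1/3 ✗ · (1,6)O 0/3 ✗ · (1,7)X 0/1 ✗
Row 2: (2,1)X 3/3 ✓ · (2,2)X 4/4 ✓ · (2,3)X 2/4 ✓ · (2,4)O 2/4 ✓ · (2,5)O 2/4 ✓ · (2,6)X 0/3 ✗
Row 3: (3,1)X 2/3 ✓ · (3,2)X 3/4 ✓ · (3,3)O 1/3 ✗ · (3,4)O 4/4 ✓ · (3,5)O 4/4 ✓ · (3,6)O 1/4 ✗ · (3,7)X 0/1 ✗
Row 4: (4,1)O 1/3 ✗ · (4,2)X 1/3 ✗ · (4,4)O 3/3 ✓ · (4,5)O 3/4 ✓ · (4,6)X 1/3 ✗
Row 5: (5,1)O 3/3 ✓ · (5,2)O 3/4 ✓ · (5,3)O 3/3 ✓ · (5,4)O 4/4 ✓ · (5,5)O 3/4 ✓ · (5,6)X 3/4 ✓ · (5,7)X 2/2 ✓
Row 6: (6,1)O 2/2 ✓ · (6,2)O 3/3 ✓ · (6,3)O 3/3 ✓ · (6,4)O 3/3 ✓ · (6,5)O 2/3 ✓ · (6,6)X 2/3 ✓ · (6,7)X 2/2 ✓
Unsatisfied: (1,5), (1,6), (1,7), (2,6), (3,3), (3,6), (3,7), (4,1), (4,2), (4,6) — 10 in total.

10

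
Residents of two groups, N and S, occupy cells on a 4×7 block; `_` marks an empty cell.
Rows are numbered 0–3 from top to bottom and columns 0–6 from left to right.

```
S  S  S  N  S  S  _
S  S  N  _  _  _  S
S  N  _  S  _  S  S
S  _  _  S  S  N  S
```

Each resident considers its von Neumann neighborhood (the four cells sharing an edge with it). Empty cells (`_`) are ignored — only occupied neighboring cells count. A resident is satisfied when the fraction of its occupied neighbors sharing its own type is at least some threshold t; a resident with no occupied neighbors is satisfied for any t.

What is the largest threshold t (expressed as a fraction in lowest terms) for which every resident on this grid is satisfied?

0/1

(0,0)S 2/2
(0,1)S 3/3
(0,2)S 1/3
(0,3)N 0/2
(0,4)S 1/2
(0,5)S 1/1
(1,0)S 3/3
(1,1)S 2/4
(1,2)N 0/2
(1,6)S 1/1
(2,0)S 2/3
(2,1)N 0/2
(2,3)S 1/1
(2,5)S 1/2
(2,6)S 3/3
(3,0)S 1/1
(3,3)S 2/2
(3,4)S 1/2
(3,5)N 0/3
(3,6)S 1/2
The smallest same-type fraction is 0/2 at (0,3), which reduces to 0/1. Any threshold above that leaves this resident unsatisfied.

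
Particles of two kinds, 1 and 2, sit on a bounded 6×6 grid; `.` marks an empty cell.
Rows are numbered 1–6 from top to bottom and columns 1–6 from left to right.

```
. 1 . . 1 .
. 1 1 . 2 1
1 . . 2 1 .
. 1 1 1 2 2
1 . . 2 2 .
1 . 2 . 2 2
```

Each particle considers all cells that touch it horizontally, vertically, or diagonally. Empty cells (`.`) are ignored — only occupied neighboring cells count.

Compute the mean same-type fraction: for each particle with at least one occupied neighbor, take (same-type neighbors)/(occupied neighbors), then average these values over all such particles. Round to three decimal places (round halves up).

Row 1: (1,2)1 2/2 · (1,5)1 1/2
Row 2: (2,2)1 3/3 · (2,3)1 2/3 · (2,5)2 1/4 · (2,6)1 2/3
Row 3: (3,1)1 2/2 · (3,4)2 2/6 · (3,5)1 2/6
Row 4: (4,2)1 3/3 · (4,3)1 2/4 · (4,4)1 2/6 · (4,5)2 4/6 · (4,6)2 2/3
Row 5: (5,1)1 2/2 · (5,4)2 4/6 · (5,5)2 5/6
Row 6: (6,1)1 1/1 · (6,3)2 1/1 · (6,5)2 3/3 · (6,6)2 2/2
Sum over 21 particles: 2/2 + 1/2 + 3/3 + 2/3 + 1/4 + 2/3 + 2/2 + 2/6 + 2/6 + 3/3 + 2/4 + 2/6 + 4/6 + 2/3 + 2/2 + 4/6 + 5/6 + 1/1 + 1/1 + 3/3 + 2/2 = 185/12; mean = 185/12 ÷ 21 = 185/252 = 0.734126… → 0.734.

0.734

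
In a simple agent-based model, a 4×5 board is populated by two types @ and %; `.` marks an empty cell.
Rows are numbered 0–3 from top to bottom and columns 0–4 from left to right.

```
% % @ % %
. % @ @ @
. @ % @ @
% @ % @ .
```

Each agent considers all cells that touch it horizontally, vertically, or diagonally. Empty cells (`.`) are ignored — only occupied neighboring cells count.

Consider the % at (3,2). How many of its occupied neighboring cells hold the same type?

Occupied neighbors of (3,2): (2,1)=@, (2,2)=%, (2,3)=@, (3,1)=@, (3,3)=@.
Same type (%): 1 of 5.

1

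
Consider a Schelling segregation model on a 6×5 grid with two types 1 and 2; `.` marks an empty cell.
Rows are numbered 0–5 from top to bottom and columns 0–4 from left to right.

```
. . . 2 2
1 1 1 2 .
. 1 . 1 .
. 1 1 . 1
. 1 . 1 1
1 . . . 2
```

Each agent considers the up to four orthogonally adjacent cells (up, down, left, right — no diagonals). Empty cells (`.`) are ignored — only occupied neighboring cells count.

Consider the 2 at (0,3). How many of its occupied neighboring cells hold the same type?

Occupied neighbors of (0,3): (1,3)=2, (0,4)=2.
Same type (2): 2 of 2.

2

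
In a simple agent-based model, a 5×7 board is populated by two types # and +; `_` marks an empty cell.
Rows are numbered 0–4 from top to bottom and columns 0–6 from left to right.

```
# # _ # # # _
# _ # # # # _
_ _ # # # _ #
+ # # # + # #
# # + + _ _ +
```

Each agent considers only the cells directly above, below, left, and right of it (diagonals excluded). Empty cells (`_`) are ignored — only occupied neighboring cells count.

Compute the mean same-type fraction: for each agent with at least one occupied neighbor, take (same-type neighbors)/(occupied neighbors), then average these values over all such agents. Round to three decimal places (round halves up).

0.721

Row 0: (0,0)# 2/2 · (0,1)# 1/1 · (0,3)# 2/2 · (0,4)# 3/3 · (0,5)# 2/2
Row 1: (1,0)# 1/1 · (1,2)# 2/2 · (1,3)# 4/4 · (1,4)# 4/4 · (1,5)# 2/2
Row 2: (2,2)# 3/3 · (2,3)# 4/4 · (2,4)# 2/3 · (2,6)# 1/1
Row 3: (3,0)+ 0/2 · (3,1)# 2/3 · (3,2)# 3/4 · (3,3)# 2/4 · (3,4)+ 0/3 · (3,5)# 1/2 · (3,6)# 2/3
Row 4: (4,0)# 1/2 · (4,1)# 2/3 · (4,2)+ 1/3 · (4,3)+ 1/2 · (4,6)+ 0/1
Sum over 26 agents: 2/2 + 1/1 + 2/2 + 3/3 + 2/2 + 1/1 + 2/2 + 4/4 + 4/4 + 2/2 + 3/3 + 4/4 + 2/3 + 1/1 + 0/2 + 2/3 + 3/4 + 2/4 + 0/3 + 1/2 + 2/3 + 1/2 + 2/3 + 1/3 + 1/2 + 0/1 = 75/4; mean = 75/4 ÷ 26 = 75/104 = 0.721153… → 0.721.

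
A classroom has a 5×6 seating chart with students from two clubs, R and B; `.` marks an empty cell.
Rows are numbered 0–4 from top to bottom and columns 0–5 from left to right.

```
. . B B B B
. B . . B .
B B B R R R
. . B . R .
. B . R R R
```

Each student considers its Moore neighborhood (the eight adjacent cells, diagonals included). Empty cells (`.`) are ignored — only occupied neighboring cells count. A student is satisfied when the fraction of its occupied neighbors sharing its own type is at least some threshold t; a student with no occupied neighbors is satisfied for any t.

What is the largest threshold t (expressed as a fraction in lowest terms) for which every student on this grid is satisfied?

(0,2)B 2/2
(0,3)B 3/3
(0,4)B 3/3
(0,5)B 2/2
(1,1)B 4/4
(1,4)B 3/6
(2,0)B 2/2
(2,1)B 4/4
(2,2)B 3/4
(2,3)R 2/5
(2,4)R 3/4
(2,5)R 2/3
(3,2)B 3/5
(3,4)R 6/6
(4,1)B 1/1
(4,3)R 2/3
(4,4)R 3/3
(4,5)R 2/2
The smallest same-type fraction is 2/5 at (2,3), which reduces to 2/5. Any threshold above that leaves this student unsatisfied.

2/5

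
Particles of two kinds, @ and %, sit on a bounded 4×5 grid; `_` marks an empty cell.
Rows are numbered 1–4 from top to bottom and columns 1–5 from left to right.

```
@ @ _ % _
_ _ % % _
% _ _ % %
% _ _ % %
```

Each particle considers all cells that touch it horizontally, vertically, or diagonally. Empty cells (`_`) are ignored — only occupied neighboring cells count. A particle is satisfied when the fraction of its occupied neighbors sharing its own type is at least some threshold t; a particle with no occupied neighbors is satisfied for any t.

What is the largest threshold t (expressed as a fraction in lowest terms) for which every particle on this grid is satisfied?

1/2

(1,1)@ 1/1
(1,2)@ 1/2
(1,4)% 2/2
(2,3)% 3/4
(2,4)% 4/4
(3,1)% 1/1
(3,4)% 5/5
(3,5)% 4/4
(4,1)% 1/1
(4,4)% 3/3
(4,5)% 3/3
The smallest same-type fraction is 1/2 at (1,2), which reduces to 1/2. Any threshold above that leaves this particle unsatisfied.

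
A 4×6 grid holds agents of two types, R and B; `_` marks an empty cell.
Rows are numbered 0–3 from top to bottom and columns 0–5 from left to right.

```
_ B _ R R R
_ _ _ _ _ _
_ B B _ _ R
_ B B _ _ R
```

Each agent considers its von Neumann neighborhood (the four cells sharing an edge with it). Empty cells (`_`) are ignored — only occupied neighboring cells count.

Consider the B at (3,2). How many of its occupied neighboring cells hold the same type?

Occupied neighbors of (3,2): (2,2)=B, (3,1)=B.
Same type (B): 2 of 2.

2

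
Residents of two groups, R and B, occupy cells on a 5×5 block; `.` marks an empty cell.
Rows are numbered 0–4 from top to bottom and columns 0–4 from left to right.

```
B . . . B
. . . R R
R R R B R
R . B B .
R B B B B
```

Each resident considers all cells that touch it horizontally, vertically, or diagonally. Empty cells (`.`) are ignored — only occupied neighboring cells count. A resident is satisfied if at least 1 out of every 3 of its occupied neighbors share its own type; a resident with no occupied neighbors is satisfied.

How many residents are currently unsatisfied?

1

Row 0: (0,0)B 0/0 ✓ · (0,4)B 0/2 ✗
Row 1: (1,3)R 3/5 ✓ · (1,4)R 2/4 ✓
Row 2: (2,0)R 2/2 ✓ · (2,1)R 3/4 ✓ · (2,2)R 2/5 ✓ · (2,3)B 2/6 ✓ · (2,4)R 2/4 ✓
Row 3: (3,0)R 3/4 ✓ · (3,2)B 5/7 ✓ · (3,3)B 5/7 ✓
Row 4: (4,0)R 1/2 ✓ · (4,1)B 2/4 ✓ · (4,2)B 4/4 ✓ · (4,3)B 4/4 ✓ · (4,4)B 2/2 ✓
Unsatisfied: (0,4) — 1 in total.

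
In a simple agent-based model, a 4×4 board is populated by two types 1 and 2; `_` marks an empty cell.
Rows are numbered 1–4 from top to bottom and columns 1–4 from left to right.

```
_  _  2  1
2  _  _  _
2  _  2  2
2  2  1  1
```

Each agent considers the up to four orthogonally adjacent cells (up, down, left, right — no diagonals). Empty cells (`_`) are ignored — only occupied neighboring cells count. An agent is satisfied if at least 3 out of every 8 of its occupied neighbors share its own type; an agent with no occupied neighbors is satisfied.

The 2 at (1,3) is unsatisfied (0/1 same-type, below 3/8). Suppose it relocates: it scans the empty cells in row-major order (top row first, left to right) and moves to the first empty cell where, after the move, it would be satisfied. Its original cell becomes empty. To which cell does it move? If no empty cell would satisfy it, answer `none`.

Vacating (1,3). Empty cells in order:
  (1,1): 1/1 same-type → satisfied — stop here.

(1,1)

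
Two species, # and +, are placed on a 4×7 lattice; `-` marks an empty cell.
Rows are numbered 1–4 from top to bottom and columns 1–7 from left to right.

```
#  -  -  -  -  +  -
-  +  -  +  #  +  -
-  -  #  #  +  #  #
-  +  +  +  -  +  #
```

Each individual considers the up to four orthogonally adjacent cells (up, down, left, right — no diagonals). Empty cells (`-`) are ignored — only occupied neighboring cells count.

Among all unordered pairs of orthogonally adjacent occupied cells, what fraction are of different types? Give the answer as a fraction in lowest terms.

11/17

Scan each occupied cell's neighbors to the right and below so each pair is counted once.
From row 1: 0 unlike of 1 pairs (running 0/1).
From row 2: 5 unlike of 5 pairs (running 5/6).
From row 3: 5 unlike of 8 pairs (running 10/14).
From row 4: 1 unlike of 3 pairs (running 11/17).
Total adjacent occupied pairs: 17; unlike-type pairs: 11.
11/17 is already in lowest terms.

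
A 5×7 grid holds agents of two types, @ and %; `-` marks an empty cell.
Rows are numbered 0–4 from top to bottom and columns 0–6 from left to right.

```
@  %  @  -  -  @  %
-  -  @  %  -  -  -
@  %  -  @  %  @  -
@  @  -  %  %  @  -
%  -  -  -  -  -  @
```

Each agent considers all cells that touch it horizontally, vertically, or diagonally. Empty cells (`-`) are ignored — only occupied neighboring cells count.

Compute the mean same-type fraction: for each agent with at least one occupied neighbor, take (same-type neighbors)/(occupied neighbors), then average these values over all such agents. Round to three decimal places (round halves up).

(0,0)@ 0/1
(0,1)% 0/3
(0,2)@ 1/3
(0,5)@ 0/1
(0,6)% 0/1
(1,2)@ 2/5
(1,3)% 1/4
(2,0)@ 2/3
(2,1)% 0/4
(2,3)@ 1/5
(2,4)% 3/6
(2,5)@ 1/3
(3,0)@ 2/4
(3,1)@ 2/4
(3,3)% 2/3
(3,4)% 2/5
(3,5)@ 2/4
(4,0)% 0/2
(4,6)@ 1/1
Sum over 19 agents: 0/1 + 0/3 + 1/3 + 0/1 + 0/1 + 2/5 + 1/4 + 2/3 + 0/4 + 1/5 + 3/6 + 1/3 + 2/4 + 2/4 + 2/3 + 2/5 + 2/4 + 0/2 + 1/1 = 25/4; mean = 25/4 ÷ 19 = 25/76 = 0.328947… → 0.329.

0.329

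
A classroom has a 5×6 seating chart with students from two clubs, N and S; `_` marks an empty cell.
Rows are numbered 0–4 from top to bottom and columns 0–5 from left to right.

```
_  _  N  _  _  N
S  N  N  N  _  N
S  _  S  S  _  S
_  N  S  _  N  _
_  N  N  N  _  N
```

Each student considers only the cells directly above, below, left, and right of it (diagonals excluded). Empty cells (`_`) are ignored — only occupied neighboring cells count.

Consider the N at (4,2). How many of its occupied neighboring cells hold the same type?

2

Occupied neighbors of (4,2): (3,2)=S, (4,1)=N, (4,3)=N.
Same type (N): 2 of 3.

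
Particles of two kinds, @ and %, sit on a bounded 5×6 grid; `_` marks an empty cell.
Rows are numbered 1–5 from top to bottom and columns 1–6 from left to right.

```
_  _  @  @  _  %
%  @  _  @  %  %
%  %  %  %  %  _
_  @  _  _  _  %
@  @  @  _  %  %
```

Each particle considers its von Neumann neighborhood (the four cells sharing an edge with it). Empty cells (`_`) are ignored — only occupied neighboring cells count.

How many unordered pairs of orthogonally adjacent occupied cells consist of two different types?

Scan each occupied cell's neighbors to the right and below so each pair is counted once.
From row 1: 0 unlike of 3 pairs (running 0/3).
From row 2: 4 unlike of 7 pairs (running 4/10).
From row 3: 1 unlike of 5 pairs (running 5/15).
From row 4: 0 unlike of 2 pairs (running 5/17).
From row 5: 0 unlike of 3 pairs (running 5/20).
Total adjacent occupied pairs: 20; unlike-type pairs: 5.

5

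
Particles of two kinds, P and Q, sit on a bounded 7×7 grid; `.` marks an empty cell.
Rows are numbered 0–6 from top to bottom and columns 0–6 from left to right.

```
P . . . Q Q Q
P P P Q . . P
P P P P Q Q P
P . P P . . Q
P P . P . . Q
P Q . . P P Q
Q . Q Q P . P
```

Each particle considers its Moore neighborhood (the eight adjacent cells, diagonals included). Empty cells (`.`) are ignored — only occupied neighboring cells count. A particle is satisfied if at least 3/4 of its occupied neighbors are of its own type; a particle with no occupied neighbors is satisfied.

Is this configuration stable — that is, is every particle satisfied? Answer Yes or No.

(0,0)P 2/2 satisfied
(0,4)Q 2/2 satisfied
(0,5)Q 2/3 not
(0,6)Q 1/2 not
(1,0)P 4/4 satisfied
(1,1)P 6/6 satisfied
(1,2)P 4/5 satisfied
(1,3)Q 2/5 not
(1,6)P 1/4 not
(2,0)P 4/4 satisfied
(2,1)P 7/7 satisfied
(2,2)P 6/7 satisfied
(2,3)P 4/6 not
(2,4)Q 2/4 not
(2,5)Q 2/4 not
(2,6)P 1/3 not
(3,0)P 4/4 satisfied
(3,2)P 6/6 satisfied
(3,3)P 4/5 satisfied
(3,6)Q 2/3 not
(4,0)P 3/4 satisfied
(4,1)P 4/5 satisfied
(4,3)P 3/3 satisfied
(4,6)Q 2/3 not
(5,0)P 2/4 not
(5,1)Q 2/5 not
(5,4)P 3/4 satisfied
(5,5)P 3/5 not
(5,6)Q 1/3 not
(6,0)Q 1/2 not
(6,2)Q 2/2 satisfied
(6,3)Q 1/3 not
(6,4)P 2/3 not
(6,6)P 1/2 not
For instance (0,5) has only 2/3 same-type neighbors, below 3/4.

No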